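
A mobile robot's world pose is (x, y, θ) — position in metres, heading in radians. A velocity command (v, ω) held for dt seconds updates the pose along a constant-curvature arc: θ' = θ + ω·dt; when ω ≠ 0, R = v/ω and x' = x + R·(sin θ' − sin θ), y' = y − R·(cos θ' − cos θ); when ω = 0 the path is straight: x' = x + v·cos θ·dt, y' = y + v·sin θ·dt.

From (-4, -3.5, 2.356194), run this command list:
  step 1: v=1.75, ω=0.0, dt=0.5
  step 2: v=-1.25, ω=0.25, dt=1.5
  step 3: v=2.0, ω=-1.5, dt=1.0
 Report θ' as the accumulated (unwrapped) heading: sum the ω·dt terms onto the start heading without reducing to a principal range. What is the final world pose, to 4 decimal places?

step 1: θ'=2.3562 (straight) → pose (-4.6187, -2.8813, 2.3562)
step 2: θ'=2.7312 (R=-5.0000) → pose (-3.0781, -3.9306, 2.7312)
step 3: θ'=1.2312 (R=-1.3333) → pose (-3.8033, -2.2638, 1.2312)

(-3.8033, -2.2638, 1.2312)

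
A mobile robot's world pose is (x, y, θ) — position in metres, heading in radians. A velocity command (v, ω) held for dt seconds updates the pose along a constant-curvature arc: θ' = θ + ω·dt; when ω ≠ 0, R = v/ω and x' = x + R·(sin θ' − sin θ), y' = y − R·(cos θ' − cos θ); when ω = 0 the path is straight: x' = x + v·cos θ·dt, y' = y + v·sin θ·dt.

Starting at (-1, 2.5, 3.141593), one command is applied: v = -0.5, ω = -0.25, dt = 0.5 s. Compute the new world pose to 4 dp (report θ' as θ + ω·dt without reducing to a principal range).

(-0.7507, 2.4844, 3.0166)

θ' = 3.1416 + -0.25·0.5 = 3.0166
R = v/ω = -0.5/-0.25 = 2.0000
x' = -1 + 2.0000·(sin 3.0166 − sin 3.1416) = -0.7507
y' = 2.5 − 2.0000·(cos 3.0166 − cos 3.1416) = 2.4844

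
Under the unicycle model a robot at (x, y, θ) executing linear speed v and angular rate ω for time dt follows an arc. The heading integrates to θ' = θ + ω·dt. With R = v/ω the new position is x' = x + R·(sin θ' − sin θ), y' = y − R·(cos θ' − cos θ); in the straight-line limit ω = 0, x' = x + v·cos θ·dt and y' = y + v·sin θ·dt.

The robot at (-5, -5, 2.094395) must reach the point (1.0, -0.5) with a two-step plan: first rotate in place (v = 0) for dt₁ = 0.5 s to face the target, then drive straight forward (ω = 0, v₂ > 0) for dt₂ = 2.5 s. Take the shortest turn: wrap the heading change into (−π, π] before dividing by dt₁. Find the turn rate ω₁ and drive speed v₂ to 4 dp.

ω₁ = -2.9018, v₂ = 3.0000

heading to target = atan2(-0.5−-5, 1−-5) = 0.6435
Δθ = wrap(0.6435 − 2.0944) = -1.4509; ω₁ = Δθ/dt₁ = -2.9018
distance = √((1−-5)² + (-0.5−-5)²) = 7.5000; v₂ = distance/dt₂ = 3.0000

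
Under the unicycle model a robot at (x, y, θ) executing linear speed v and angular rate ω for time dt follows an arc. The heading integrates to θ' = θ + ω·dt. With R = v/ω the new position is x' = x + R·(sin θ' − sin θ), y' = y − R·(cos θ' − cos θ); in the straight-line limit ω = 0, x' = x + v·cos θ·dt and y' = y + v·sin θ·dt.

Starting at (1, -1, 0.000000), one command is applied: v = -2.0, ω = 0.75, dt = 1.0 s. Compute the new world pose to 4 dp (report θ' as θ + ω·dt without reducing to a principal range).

θ' = 0.0000 + 0.75·1.0 = 0.7500
R = v/ω = -2.0/0.75 = -2.6667
x' = 1 + -2.6667·(sin 0.7500 − sin 0.0000) = -0.8177
y' = -1 − -2.6667·(cos 0.7500 − cos 0.0000) = -1.7155

(-0.8177, -1.7155, 0.7500)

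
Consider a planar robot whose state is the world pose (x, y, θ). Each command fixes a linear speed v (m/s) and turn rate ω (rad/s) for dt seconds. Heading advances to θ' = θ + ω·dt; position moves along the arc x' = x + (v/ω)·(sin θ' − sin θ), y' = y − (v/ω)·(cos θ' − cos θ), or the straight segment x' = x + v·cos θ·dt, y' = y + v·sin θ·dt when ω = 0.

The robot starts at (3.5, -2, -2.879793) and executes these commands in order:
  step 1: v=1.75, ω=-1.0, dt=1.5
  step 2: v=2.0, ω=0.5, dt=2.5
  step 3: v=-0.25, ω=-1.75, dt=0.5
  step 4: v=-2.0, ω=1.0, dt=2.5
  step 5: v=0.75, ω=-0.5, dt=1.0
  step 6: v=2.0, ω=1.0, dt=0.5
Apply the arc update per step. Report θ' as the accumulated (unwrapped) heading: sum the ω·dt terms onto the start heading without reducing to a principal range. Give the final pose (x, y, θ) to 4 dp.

(0.8739, 1.4921, -1.5048)

step 1: θ'=-4.3798 (R=-1.7500) → pose (1.3930, -0.8810, -4.3798)
step 2: θ'=-3.1298 (R=4.0000) → pose (-2.4350, 1.8127, -3.1298)
step 3: θ'=-4.0048 (R=0.1429) → pose (-2.3248, 1.7627, -4.0048)
step 4: θ'=-1.5048 (R=-2.0000) → pose (1.1907, 3.1947, -1.5048)
step 5: θ'=-2.0048 (R=-1.5000) → pose (1.0549, 2.4650, -2.0048)
step 6: θ'=-1.5048 (R=2.0000) → pose (0.8739, 1.4921, -1.5048)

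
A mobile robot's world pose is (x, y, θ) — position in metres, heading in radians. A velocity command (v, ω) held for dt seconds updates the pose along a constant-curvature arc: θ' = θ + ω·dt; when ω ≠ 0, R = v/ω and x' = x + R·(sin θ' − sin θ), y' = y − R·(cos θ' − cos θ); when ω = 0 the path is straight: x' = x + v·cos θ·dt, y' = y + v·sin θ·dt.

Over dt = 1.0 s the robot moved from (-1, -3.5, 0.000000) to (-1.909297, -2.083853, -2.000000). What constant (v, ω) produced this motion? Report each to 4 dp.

Δθ = -2.000000 − 0.000000 = -2.000000
ω = Δθ/dt = -2.000000/1.0 = -2.0000
R = −Δy/(cos θ' − cos θ) = 1.0000
v = R·ω = 1.0000·-2.0000 = -2.0000

v = -2.0000, ω = -2.0000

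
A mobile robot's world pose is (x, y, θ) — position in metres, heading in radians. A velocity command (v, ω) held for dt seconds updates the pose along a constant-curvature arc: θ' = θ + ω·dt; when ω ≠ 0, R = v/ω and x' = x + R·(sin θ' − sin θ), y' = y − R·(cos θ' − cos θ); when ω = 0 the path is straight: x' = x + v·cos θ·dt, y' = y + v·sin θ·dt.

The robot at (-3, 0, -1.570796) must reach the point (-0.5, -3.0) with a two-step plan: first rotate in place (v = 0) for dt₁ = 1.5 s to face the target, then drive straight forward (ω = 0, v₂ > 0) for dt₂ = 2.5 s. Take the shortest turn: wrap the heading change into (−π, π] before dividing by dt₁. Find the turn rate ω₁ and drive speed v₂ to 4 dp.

heading to target = atan2(-3−0, -0.5−-3) = -0.8761
Δθ = wrap(-0.8761 − -1.5708) = 0.6947; ω₁ = Δθ/dt₁ = 0.4632
distance = √((-0.5−-3)² + (-3−0)²) = 3.9051; v₂ = distance/dt₂ = 1.5620

ω₁ = 0.4632, v₂ = 1.5620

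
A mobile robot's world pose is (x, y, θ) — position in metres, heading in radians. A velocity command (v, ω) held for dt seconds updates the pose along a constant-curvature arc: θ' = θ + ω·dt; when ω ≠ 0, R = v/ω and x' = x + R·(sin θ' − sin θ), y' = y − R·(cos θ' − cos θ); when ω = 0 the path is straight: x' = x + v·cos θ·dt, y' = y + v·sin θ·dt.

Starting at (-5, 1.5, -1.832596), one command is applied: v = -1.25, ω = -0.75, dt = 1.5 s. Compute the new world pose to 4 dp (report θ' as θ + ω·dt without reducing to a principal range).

(-3.6951, 2.7072, -2.9576)

θ' = -1.8326 + -0.75·1.5 = -2.9576
R = v/ω = -1.25/-0.75 = 1.6667
x' = -5 + 1.6667·(sin -2.9576 − sin -1.8326) = -3.6951
y' = 1.5 − 1.6667·(cos -2.9576 − cos -1.8326) = 2.7072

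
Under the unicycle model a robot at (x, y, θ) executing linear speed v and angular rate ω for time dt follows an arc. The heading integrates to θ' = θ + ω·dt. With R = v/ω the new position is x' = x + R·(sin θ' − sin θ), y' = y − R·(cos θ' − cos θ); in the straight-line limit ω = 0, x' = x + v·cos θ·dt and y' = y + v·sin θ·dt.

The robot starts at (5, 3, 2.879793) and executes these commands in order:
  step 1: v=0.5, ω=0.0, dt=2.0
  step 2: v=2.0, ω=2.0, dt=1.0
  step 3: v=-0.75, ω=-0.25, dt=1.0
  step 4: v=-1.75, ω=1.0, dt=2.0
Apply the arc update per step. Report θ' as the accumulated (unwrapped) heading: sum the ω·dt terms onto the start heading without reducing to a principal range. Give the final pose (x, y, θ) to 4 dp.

step 1: θ'=2.8798 (straight) → pose (4.0341, 3.2588, 2.8798)
step 2: θ'=4.8798 (R=1.0000) → pose (2.7892, 2.1263, 4.8798)
step 3: θ'=4.6298 (R=3.0000) → pose (2.7575, 2.8736, 4.6298)
step 4: θ'=6.6298 (R=-1.7500) → pose (0.4190, 4.6640, 6.6298)

(0.4190, 4.6640, 6.6298)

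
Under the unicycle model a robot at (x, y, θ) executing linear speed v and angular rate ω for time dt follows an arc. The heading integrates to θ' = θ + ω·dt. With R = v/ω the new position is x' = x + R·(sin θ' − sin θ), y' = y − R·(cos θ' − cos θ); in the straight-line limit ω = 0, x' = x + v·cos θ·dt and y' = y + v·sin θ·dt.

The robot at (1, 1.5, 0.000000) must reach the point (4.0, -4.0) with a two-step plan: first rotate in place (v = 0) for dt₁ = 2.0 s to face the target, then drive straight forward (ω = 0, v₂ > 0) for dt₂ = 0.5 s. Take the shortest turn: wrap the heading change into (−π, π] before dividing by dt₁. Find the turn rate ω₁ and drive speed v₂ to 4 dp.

ω₁ = -0.5357, v₂ = 12.5300

heading to target = atan2(-4−1.5, 4−1) = -1.0714
Δθ = wrap(-1.0714 − 0.0000) = -1.0714; ω₁ = Δθ/dt₁ = -0.5357
distance = √((4−1)² + (-4−1.5)²) = 6.2650; v₂ = distance/dt₂ = 12.5300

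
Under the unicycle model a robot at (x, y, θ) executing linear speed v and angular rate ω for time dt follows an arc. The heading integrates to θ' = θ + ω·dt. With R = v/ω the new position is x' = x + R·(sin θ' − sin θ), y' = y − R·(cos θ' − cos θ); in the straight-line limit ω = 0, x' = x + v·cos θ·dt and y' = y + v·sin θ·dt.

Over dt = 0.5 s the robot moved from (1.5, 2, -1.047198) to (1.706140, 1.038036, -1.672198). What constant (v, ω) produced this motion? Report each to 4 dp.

Δθ = -1.672198 − -1.047198 = -0.625000
ω = Δθ/dt = -0.625000/0.5 = -1.2500
R = −Δy/(cos θ' − cos θ) = -1.6000
v = R·ω = -1.6000·-1.2500 = 2.0000

v = 2.0000, ω = -1.2500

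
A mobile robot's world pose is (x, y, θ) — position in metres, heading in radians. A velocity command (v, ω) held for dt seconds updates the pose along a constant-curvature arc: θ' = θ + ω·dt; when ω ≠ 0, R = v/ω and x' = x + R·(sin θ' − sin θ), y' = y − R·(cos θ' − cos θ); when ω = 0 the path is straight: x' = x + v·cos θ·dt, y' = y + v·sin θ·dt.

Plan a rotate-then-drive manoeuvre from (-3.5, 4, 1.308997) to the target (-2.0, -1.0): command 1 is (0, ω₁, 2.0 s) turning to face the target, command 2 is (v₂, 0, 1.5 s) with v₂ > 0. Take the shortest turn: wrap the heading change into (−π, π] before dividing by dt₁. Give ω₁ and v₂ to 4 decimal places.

ω₁ = -1.2942, v₂ = 3.4801

heading to target = atan2(-1−4, -2−-3.5) = -1.2793
Δθ = wrap(-1.2793 − 1.3090) = -2.5883; ω₁ = Δθ/dt₁ = -1.2942
distance = √((-2−-3.5)² + (-1−4)²) = 5.2202; v₂ = distance/dt₂ = 3.4801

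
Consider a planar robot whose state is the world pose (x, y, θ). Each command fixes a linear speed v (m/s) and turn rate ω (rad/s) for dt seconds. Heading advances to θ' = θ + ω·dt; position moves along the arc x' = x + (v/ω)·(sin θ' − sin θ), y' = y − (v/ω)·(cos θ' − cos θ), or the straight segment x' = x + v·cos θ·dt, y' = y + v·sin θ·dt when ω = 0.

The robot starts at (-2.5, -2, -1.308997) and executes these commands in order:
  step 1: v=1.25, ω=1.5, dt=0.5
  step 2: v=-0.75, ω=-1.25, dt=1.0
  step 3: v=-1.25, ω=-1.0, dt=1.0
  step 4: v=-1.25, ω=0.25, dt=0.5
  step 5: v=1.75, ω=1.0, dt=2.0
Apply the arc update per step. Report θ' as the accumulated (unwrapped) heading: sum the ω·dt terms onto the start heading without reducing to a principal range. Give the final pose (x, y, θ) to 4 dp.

(-1.3515, -3.6399, -0.6840)

step 1: θ'=-0.5590 (R=0.8333) → pose (-2.1370, -2.4908, -0.5590)
step 2: θ'=-1.8090 (R=0.6000) → pose (-2.4019, -1.8406, -1.8090)
step 3: θ'=-2.8090 (R=1.2500) → pose (-1.5953, -0.9540, -2.8090)
step 4: θ'=-2.6840 (R=-5.0000) → pose (-1.0188, -0.7136, -2.6840)
step 5: θ'=-0.6840 (R=1.7500) → pose (-1.3515, -3.6399, -0.6840)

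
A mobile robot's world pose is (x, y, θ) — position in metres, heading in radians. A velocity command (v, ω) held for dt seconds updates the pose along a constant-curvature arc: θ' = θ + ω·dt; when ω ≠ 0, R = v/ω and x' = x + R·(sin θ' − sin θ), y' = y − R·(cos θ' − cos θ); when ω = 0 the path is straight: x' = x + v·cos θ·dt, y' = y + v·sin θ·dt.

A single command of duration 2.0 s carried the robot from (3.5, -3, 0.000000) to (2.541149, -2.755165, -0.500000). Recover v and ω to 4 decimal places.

Δθ = -0.500000 − 0.000000 = -0.500000
ω = Δθ/dt = -0.500000/2.0 = -0.2500
R = Δx/(sin θ' − sin θ) = 2.0000
v = R·ω = 2.0000·-0.2500 = -0.5000

v = -0.5000, ω = -0.2500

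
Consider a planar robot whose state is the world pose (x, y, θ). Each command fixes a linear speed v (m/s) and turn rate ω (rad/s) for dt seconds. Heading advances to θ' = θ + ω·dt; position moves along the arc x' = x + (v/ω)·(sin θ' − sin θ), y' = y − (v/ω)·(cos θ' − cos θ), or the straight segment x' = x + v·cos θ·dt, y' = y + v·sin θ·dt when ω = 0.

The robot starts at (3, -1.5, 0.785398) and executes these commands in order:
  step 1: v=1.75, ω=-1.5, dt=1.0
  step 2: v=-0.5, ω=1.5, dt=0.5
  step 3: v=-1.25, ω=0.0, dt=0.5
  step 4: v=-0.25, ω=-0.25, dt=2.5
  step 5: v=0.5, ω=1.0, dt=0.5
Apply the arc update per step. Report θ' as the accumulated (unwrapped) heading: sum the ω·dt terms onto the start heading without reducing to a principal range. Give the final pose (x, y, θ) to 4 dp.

(3.3765, -1.2987, -0.0896)

step 1: θ'=-0.7146 (R=-1.1667) → pose (4.5895, -1.4437, -0.7146)
step 2: θ'=0.0354 (R=-0.3333) → pose (4.3593, -1.3624, 0.0354)
step 3: θ'=0.0354 (straight) → pose (3.7346, -1.3845, 0.0354)
step 4: θ'=-0.5896 (R=1.0000) → pose (3.1432, -1.2163, -0.5896)
step 5: θ'=-0.0896 (R=0.5000) → pose (3.3765, -1.2987, -0.0896)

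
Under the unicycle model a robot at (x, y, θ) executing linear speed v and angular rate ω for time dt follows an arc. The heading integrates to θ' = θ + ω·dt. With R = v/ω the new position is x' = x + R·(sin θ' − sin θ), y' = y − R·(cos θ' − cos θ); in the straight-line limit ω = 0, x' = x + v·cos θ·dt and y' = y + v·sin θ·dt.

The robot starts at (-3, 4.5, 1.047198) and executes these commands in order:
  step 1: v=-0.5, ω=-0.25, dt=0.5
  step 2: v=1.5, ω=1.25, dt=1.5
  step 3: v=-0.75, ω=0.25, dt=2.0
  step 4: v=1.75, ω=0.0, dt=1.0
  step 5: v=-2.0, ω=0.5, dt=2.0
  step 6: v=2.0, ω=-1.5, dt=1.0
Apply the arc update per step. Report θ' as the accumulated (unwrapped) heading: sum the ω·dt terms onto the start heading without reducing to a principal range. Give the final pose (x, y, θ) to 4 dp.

(-2.5704, 7.3561, 2.7972)

step 1: θ'=0.9222 (R=2.0000) → pose (-3.1382, 4.2919, 0.9222)
step 2: θ'=2.7972 (R=1.2000) → pose (-3.6894, 6.1463, 2.7972)
step 3: θ'=3.2972 (R=-3.0000) → pose (-2.2115, 6.0064, 3.2972)
step 4: θ'=3.2972 (straight) → pose (-3.9404, 5.7352, 3.2972)
step 5: θ'=4.2972 (R=-4.0000) → pose (-0.9002, 8.0734, 4.2972)
step 6: θ'=2.7972 (R=-1.3333) → pose (-2.5704, 7.3561, 2.7972)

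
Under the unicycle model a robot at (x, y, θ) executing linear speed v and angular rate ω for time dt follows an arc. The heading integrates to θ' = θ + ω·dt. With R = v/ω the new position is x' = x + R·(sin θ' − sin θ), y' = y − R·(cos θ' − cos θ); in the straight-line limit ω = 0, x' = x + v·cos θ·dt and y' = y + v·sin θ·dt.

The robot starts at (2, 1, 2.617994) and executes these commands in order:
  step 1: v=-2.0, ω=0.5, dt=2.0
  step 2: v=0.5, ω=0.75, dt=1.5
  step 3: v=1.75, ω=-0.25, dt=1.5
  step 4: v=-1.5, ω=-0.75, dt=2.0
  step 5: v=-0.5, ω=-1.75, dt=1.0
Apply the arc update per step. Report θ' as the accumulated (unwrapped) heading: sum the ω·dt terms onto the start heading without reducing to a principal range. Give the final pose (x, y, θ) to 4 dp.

(7.6686, -1.4307, 1.1180)

step 1: θ'=3.6180 (R=-4.0000) → pose (5.8343, 0.9095, 3.6180)
step 2: θ'=4.7430 (R=0.6667) → pose (5.4737, 0.2967, 4.7430)
step 3: θ'=4.3680 (R=-7.0000) → pose (5.0659, -2.2809, 4.3680)
step 4: θ'=2.8680 (R=2.0000) → pose (7.4889, -1.0306, 2.8680)
step 5: θ'=1.1180 (R=0.2857) → pose (7.6686, -1.4307, 1.1180)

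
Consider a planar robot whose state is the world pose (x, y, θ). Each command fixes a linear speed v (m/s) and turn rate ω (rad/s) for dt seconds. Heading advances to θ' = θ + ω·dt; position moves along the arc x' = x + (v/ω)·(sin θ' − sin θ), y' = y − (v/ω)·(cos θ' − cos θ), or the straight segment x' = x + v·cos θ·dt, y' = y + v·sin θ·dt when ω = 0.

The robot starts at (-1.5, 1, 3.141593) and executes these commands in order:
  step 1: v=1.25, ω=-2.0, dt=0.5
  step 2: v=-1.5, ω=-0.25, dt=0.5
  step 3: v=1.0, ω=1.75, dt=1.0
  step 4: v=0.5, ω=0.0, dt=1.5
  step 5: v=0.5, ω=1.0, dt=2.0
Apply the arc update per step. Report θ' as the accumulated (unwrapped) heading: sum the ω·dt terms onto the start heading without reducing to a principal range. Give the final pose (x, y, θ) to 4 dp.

(-3.0737, -0.4295, 5.7666)

step 1: θ'=2.1416 (R=-0.6250) → pose (-2.0259, 1.2873, 2.1416)
step 2: θ'=2.0166 (R=6.0000) → pose (-1.6611, 0.6326, 2.0166)
step 3: θ'=3.7666 (R=0.5714) → pose (-2.5111, 0.8496, 3.7666)
step 4: θ'=3.7666 (straight) → pose (-3.1193, 0.4108, 3.7666)
step 5: θ'=5.7666 (R=0.5000) → pose (-3.0737, -0.4295, 5.7666)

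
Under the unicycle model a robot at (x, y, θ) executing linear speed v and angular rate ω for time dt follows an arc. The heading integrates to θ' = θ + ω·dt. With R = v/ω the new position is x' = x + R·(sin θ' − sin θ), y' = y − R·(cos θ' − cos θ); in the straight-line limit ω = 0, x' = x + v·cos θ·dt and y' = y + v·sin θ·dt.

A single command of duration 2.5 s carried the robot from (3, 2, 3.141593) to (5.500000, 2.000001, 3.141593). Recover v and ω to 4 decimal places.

v = -1.0000, ω = 0.0000

Δθ = 3.141593 − 3.141593 = 0.000000
ω = Δθ/dt = 0.000000/2.5 = 0.0000
ω = 0 → v = (Δx·cos θ + Δy·sin θ)/dt = -1.0000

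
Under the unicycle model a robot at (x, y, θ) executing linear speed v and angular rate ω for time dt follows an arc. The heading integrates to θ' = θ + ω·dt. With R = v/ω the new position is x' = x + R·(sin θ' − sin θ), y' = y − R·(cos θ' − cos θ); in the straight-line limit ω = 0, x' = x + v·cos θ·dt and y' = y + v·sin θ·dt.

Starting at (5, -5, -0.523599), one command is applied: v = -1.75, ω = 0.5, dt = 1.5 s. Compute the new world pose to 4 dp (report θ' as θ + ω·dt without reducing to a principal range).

(2.4643, -4.6204, 0.2264)

θ' = -0.5236 + 0.5·1.5 = 0.2264
R = v/ω = -1.75/0.5 = -3.5000
x' = 5 + -3.5000·(sin 0.2264 − sin -0.5236) = 2.4643
y' = -5 − -3.5000·(cos 0.2264 − cos -0.5236) = -4.6204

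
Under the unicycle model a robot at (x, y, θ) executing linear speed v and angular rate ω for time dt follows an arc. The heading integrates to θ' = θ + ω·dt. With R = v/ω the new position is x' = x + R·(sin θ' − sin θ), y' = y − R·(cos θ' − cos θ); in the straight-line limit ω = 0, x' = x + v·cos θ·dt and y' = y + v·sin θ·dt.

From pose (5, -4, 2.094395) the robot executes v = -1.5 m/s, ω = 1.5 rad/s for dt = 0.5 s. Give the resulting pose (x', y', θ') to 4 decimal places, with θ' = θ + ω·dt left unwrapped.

(5.5732, -4.4562, 2.8444)

θ' = 2.0944 + 1.5·0.5 = 2.8444
R = v/ω = -1.5/1.5 = -1.0000
x' = 5 + -1.0000·(sin 2.8444 − sin 2.0944) = 5.5732
y' = -4 − -1.0000·(cos 2.8444 − cos 2.0944) = -4.4562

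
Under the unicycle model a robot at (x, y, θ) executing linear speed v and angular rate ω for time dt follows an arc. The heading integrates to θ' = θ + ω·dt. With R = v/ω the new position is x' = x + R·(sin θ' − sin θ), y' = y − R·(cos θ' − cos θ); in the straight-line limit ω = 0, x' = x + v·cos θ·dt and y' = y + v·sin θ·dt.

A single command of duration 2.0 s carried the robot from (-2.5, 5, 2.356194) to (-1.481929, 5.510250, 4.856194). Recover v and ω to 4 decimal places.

v = -0.7500, ω = 1.2500

Δθ = 4.856194 − 2.356194 = 2.500000
ω = Δθ/dt = 2.500000/2.0 = 1.2500
R = Δx/(sin θ' − sin θ) = -0.6000
v = R·ω = -0.6000·1.2500 = -0.7500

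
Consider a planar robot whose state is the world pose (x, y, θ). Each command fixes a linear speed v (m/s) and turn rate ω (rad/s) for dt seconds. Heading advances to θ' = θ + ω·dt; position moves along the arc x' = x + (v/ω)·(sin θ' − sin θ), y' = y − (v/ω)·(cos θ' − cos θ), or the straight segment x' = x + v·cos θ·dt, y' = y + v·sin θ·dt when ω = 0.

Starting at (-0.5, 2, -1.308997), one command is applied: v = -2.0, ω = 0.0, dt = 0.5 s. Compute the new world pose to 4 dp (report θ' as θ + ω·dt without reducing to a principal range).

θ' = -1.3090 + 0.0·0.5 = -1.3090
ω = 0 → straight: x' = -0.5 + -2.0·cos(-1.3090)·0.5 = -0.7588
y' = 2 + -2.0·sin(-1.3090)·0.5 = 2.9659

(-0.7588, 2.9659, -1.3090)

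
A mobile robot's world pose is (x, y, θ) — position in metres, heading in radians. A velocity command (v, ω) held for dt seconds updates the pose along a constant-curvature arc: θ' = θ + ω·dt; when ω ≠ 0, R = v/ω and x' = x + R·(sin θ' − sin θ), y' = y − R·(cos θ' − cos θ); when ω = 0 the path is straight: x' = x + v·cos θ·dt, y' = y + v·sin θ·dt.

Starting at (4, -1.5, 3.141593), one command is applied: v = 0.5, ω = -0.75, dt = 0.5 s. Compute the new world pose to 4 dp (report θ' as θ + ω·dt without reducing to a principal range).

(3.7558, -1.4537, 2.7666)

θ' = 3.1416 + -0.75·0.5 = 2.7666
R = v/ω = 0.5/-0.75 = -0.6667
x' = 4 + -0.6667·(sin 2.7666 − sin 3.1416) = 3.7558
y' = -1.5 − -0.6667·(cos 2.7666 − cos 3.1416) = -1.4537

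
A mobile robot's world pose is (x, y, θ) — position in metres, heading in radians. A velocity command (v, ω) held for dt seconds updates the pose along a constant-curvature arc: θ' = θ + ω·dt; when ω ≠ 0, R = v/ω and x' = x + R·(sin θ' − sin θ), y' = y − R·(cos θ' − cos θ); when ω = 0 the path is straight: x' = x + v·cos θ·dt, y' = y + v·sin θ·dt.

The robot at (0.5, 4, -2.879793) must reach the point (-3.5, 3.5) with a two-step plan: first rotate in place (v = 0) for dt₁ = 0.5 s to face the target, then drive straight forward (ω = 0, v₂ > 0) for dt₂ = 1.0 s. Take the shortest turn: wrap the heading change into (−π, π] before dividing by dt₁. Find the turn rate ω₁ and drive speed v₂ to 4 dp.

heading to target = atan2(3.5−4, -3.5−0.5) = -3.0172
Δθ = wrap(-3.0172 − -2.8798) = -0.1374; ω₁ = Δθ/dt₁ = -0.2749
distance = √((-3.5−0.5)² + (3.5−4)²) = 4.0311; v₂ = distance/dt₂ = 4.0311

ω₁ = -0.2749, v₂ = 4.0311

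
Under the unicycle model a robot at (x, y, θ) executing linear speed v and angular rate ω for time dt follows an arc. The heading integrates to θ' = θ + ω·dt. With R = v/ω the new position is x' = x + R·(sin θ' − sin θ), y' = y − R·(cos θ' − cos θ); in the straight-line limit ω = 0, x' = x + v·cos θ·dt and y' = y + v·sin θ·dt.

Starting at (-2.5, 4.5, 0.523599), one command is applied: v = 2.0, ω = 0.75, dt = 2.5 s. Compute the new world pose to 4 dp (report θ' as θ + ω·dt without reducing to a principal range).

(-2.0293, 8.7733, 2.3986)

θ' = 0.5236 + 0.75·2.5 = 2.3986
R = v/ω = 2.0/0.75 = 2.6667
x' = -2.5 + 2.6667·(sin 2.3986 − sin 0.5236) = -2.0293
y' = 4.5 − 2.6667·(cos 2.3986 − cos 0.5236) = 8.7733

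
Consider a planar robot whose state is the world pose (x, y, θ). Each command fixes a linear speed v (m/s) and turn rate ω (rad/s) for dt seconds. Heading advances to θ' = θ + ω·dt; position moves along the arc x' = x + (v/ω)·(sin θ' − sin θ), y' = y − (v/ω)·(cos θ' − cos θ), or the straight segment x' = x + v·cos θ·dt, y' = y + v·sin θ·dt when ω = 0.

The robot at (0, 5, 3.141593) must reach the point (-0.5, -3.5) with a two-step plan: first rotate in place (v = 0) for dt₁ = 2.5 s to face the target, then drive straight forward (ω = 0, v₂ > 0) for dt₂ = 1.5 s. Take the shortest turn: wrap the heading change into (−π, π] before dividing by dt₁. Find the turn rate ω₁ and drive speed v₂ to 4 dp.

heading to target = atan2(-3.5−5, -0.5−0) = -1.6296
Δθ = wrap(-1.6296 − 3.1416) = 1.5120; ω₁ = Δθ/dt₁ = 0.6048
distance = √((-0.5−0)² + (-3.5−5)²) = 8.5147; v₂ = distance/dt₂ = 5.6765

ω₁ = 0.6048, v₂ = 5.6765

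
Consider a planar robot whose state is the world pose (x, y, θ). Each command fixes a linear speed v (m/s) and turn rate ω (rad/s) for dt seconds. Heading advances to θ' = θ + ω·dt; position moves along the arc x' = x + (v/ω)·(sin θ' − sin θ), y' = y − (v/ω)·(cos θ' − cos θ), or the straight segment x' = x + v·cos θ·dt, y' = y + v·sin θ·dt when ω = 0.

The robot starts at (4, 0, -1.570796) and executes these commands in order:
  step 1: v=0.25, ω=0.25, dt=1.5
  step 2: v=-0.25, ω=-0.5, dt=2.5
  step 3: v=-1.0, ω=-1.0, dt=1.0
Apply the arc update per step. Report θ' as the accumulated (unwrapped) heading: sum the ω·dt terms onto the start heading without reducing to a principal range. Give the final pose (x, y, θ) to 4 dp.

(5.1548, 0.3872, -3.4458)

step 1: θ'=-1.1958 (R=1.0000) → pose (4.0695, -0.3663, -1.1958)
step 2: θ'=-2.4458 (R=0.5000) → pose (4.2142, 0.2006, -2.4458)
step 3: θ'=-3.4458 (R=1.0000) → pose (5.1548, 0.3872, -3.4458)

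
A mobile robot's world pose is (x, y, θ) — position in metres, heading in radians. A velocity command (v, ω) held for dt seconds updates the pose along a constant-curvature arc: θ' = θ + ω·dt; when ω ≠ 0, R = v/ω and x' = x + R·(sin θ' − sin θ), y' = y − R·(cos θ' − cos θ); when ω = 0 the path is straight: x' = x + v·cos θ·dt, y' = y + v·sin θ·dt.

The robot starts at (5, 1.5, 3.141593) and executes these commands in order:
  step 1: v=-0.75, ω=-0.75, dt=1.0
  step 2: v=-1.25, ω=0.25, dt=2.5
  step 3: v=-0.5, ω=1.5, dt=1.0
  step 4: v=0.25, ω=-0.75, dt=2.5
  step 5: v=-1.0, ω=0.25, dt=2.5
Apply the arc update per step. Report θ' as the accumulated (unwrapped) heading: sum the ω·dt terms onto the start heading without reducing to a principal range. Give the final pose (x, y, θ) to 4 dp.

(10.7646, -0.4911, 3.2666)

step 1: θ'=2.3916 (R=1.0000) → pose (5.6816, 1.2317, 2.3916)
step 2: θ'=3.0166 (R=-5.0000) → pose (8.4665, -0.0709, 3.0166)
step 3: θ'=4.5166 (R=-0.3333) → pose (8.8350, 0.1950, 4.5166)
step 4: θ'=2.6416 (R=-0.3333) → pose (8.3482, -0.0326, 2.6416)
step 5: θ'=3.2666 (R=-4.0000) → pose (10.7646, -0.4911, 3.2666)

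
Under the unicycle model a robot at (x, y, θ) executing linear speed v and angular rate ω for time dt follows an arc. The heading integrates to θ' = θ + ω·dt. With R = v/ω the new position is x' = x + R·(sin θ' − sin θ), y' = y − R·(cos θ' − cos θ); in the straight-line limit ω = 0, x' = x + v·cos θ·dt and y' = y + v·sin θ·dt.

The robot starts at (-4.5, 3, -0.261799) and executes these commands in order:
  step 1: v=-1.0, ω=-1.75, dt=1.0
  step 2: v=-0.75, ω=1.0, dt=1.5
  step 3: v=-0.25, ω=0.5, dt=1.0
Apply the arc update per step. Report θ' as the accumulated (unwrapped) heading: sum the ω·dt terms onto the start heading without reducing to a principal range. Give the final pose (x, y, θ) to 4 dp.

step 1: θ'=-2.0118 (R=0.5714) → pose (-4.8689, 3.7959, -2.0118)
step 2: θ'=-0.5118 (R=-0.7500) → pose (-5.1798, 4.7699, -0.5118)
step 3: θ'=-0.0118 (R=-0.5000) → pose (-5.4188, 4.8339, -0.0118)

(-5.4188, 4.8339, -0.0118)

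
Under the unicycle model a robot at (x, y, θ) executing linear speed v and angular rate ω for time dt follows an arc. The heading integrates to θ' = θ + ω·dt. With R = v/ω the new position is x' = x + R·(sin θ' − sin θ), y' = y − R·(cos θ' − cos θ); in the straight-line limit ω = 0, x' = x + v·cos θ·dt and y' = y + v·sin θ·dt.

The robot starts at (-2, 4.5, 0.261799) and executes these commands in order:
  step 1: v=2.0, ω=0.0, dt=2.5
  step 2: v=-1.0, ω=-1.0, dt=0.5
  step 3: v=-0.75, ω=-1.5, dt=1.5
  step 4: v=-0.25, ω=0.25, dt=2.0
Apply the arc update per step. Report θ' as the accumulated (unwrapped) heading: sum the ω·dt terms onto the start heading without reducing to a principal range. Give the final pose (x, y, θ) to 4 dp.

(2.4552, 7.0598, -1.9882)

step 1: θ'=0.2618 (straight) → pose (2.8296, 5.7941, 0.2618)
step 2: θ'=-0.2382 (R=1.0000) → pose (2.3349, 5.7883, -0.2382)
step 3: θ'=-2.4882 (R=0.5000) → pose (2.1489, 6.6712, -2.4882)
step 4: θ'=-1.9882 (R=-1.0000) → pose (2.4552, 7.0598, -1.9882)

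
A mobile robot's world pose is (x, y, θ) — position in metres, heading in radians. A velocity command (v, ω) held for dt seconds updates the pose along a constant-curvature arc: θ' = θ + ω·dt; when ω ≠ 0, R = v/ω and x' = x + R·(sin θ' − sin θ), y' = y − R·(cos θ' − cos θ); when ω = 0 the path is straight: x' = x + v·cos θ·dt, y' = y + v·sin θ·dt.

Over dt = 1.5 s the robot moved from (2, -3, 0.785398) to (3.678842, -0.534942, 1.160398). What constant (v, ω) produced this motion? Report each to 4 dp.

Δθ = 1.160398 − 0.785398 = 0.375000
ω = Δθ/dt = 0.375000/1.5 = 0.2500
R = −Δy/(cos θ' − cos θ) = 8.0000
v = R·ω = 8.0000·0.2500 = 2.0000

v = 2.0000, ω = 0.2500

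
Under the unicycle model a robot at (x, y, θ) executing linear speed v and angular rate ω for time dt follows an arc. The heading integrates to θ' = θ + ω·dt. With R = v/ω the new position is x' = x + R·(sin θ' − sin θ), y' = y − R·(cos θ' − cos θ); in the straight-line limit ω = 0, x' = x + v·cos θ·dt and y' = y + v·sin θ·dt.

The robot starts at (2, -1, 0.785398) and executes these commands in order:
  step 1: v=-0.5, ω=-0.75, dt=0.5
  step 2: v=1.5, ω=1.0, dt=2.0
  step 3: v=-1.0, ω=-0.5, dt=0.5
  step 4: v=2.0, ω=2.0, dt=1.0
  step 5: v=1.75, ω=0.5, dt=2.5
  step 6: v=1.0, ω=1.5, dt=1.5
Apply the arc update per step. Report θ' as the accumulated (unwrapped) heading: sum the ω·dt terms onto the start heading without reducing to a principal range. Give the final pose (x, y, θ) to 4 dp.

(2.3056, -2.8408, 7.6604)

step 1: θ'=0.4104 (R=0.6667) → pose (1.7946, -1.1399, 0.4104)
step 2: θ'=2.4104 (R=1.5000) → pose (2.1978, 1.3521, 2.4104)
step 3: θ'=2.1604 (R=2.0000) → pose (2.5246, 0.9754, 2.1604)
step 4: θ'=4.1604 (R=1.0000) → pose (0.8419, 0.9438, 4.1604)
step 5: θ'=5.4104 (R=3.5000) → pose (1.1407, -3.1410, 5.4104)
step 6: θ'=7.6604 (R=0.6667) → pose (2.3056, -2.8408, 7.6604)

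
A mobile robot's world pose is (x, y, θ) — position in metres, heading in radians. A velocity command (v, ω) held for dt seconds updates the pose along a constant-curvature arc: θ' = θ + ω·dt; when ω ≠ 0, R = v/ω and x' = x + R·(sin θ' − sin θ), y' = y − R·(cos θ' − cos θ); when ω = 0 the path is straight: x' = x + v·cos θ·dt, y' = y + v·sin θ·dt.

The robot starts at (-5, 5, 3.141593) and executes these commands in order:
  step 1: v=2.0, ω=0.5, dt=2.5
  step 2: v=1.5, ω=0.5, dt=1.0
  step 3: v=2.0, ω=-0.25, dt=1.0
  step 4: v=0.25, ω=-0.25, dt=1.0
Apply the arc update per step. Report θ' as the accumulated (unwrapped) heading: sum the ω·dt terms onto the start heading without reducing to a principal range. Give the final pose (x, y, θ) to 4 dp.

step 1: θ'=4.3916 (R=4.0000) → pose (-8.7959, 2.2613, 4.3916)
step 2: θ'=4.8916 (R=3.0000) → pose (-8.9009, 0.7806, 4.8916)
step 3: θ'=4.6416 (R=-8.0000) → pose (-8.7929, -1.2113, 4.6416)
step 4: θ'=4.3916 (R=-1.0000) → pose (-8.8414, -1.4559, 4.3916)

(-8.8414, -1.4559, 4.3916)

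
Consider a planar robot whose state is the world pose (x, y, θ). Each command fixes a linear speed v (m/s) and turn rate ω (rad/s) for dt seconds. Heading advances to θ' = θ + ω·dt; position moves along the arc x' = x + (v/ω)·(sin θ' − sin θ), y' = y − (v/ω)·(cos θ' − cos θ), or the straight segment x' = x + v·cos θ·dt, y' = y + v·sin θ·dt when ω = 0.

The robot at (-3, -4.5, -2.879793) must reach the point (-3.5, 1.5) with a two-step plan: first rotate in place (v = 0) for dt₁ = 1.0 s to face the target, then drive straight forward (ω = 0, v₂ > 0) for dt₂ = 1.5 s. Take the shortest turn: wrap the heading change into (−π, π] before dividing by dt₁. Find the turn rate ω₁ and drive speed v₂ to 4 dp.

ω₁ = -1.7495, v₂ = 4.0139

heading to target = atan2(1.5−-4.5, -3.5−-3) = 1.6539
Δθ = wrap(1.6539 − -2.8798) = -1.7495; ω₁ = Δθ/dt₁ = -1.7495
distance = √((-3.5−-3)² + (1.5−-4.5)²) = 6.0208; v₂ = distance/dt₂ = 4.0139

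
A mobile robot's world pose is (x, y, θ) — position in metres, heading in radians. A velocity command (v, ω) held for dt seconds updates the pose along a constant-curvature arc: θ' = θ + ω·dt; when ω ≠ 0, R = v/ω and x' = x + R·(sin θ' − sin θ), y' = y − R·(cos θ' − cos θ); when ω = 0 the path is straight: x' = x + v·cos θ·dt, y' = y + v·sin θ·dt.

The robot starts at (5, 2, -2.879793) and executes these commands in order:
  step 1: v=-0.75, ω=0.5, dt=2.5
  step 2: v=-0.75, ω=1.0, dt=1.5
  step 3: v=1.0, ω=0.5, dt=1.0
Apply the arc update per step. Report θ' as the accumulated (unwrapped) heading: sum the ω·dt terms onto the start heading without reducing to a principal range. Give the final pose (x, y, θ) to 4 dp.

(6.4400, 4.2670, 0.3702)

step 1: θ'=-1.6298 (R=-1.5000) → pose (6.1092, 3.3604, -1.6298)
step 2: θ'=-0.1298 (R=-0.7500) → pose (5.4575, 4.1484, -0.1298)
step 3: θ'=0.3702 (R=2.0000) → pose (6.4400, 4.2670, 0.3702)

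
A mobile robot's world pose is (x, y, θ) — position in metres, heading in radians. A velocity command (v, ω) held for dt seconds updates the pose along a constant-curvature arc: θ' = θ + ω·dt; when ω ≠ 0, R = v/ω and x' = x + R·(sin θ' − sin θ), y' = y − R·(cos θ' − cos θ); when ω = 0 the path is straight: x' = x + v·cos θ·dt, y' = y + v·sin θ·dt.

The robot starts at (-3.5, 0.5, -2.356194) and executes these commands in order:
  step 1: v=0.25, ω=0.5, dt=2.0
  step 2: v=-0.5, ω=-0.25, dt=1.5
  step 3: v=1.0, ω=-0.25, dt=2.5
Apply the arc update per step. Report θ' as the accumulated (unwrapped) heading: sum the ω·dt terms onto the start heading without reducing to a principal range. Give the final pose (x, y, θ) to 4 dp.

step 1: θ'=-1.3562 (R=0.5000) → pose (-3.6350, 0.0400, -1.3562)
step 2: θ'=-1.7312 (R=2.0000) → pose (-3.6552, 0.7853, -1.7312)
step 3: θ'=-2.3562 (R=-4.0000) → pose (-4.7754, -1.4043, -2.3562)

(-4.7754, -1.4043, -2.3562)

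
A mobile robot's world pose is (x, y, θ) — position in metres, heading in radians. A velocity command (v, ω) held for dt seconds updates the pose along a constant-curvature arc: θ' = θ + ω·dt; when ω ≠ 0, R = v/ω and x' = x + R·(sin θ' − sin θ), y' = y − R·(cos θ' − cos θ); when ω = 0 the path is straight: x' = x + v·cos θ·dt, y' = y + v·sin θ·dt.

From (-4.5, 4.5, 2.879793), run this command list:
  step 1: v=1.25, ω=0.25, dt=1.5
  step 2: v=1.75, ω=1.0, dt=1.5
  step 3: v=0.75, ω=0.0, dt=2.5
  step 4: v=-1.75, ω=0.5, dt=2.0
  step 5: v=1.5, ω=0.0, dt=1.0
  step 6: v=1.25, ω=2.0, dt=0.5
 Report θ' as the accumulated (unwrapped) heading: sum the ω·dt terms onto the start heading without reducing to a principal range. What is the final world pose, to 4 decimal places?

(-7.6680, 3.0531, 6.7548)

step 1: θ'=3.2548 (R=5.0000) → pose (-6.3589, 4.6384, 3.2548)
step 2: θ'=4.7548 (R=1.7500) → pose (-7.9096, 2.8254, 4.7548)
step 3: θ'=4.7548 (straight) → pose (-7.8302, 0.9521, 4.7548)
step 4: θ'=5.7548 (R=-3.5000) → pose (-9.5625, 3.8264, 5.7548)
step 5: θ'=5.7548 (straight) → pose (-8.2671, 3.0701, 5.7548)
step 6: θ'=6.7548 (R=0.6250) → pose (-7.6680, 3.0531, 6.7548)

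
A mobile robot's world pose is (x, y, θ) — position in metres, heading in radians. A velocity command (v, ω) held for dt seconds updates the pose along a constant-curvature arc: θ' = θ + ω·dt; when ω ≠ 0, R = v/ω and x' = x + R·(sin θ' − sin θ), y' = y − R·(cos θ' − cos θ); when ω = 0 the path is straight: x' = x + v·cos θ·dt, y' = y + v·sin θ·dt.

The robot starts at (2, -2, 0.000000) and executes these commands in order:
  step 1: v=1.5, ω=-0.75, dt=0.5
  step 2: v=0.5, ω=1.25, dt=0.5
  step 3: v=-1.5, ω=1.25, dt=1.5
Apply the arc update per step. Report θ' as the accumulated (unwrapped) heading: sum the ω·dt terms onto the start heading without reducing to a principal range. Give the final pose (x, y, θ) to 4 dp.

step 1: θ'=-0.3750 (R=-2.0000) → pose (2.7325, -2.1390, -0.3750)
step 2: θ'=0.2500 (R=0.4000) → pose (2.9780, -2.1543, 0.2500)
step 3: θ'=2.1250 (R=-1.2000) → pose (2.2545, -3.9486, 2.1250)

(2.2545, -3.9486, 2.1250)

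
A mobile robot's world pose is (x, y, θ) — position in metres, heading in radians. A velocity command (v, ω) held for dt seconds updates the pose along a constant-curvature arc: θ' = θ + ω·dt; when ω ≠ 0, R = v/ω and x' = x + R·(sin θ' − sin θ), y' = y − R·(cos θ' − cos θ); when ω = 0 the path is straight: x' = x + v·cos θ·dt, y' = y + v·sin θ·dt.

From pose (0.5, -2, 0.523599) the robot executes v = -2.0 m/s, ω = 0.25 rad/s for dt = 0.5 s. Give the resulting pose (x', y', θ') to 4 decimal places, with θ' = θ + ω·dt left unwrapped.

θ' = 0.5236 + 0.25·0.5 = 0.6486
R = v/ω = -2.0/0.25 = -8.0000
x' = 0.5 + -8.0000·(sin 0.6486 − sin 0.5236) = -0.3326
y' = -2 − -8.0000·(cos 0.6486 − cos 0.5236) = -2.5528

(-0.3326, -2.5528, 0.6486)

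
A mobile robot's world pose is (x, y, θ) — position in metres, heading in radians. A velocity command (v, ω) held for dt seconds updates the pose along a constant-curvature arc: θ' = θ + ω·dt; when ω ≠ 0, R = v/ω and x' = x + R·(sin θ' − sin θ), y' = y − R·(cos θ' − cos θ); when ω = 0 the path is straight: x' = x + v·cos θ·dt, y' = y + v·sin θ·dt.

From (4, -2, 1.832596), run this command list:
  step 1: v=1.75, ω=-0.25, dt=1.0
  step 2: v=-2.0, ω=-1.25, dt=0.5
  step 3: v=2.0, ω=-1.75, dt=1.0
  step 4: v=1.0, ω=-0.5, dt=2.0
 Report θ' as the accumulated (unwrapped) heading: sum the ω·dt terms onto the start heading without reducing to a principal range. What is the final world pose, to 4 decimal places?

step 1: θ'=1.5826 (R=-7.0000) → pose (3.7620, -0.2709, 1.5826)
step 2: θ'=0.9576 (R=1.6000) → pose (3.4706, -1.2105, 0.9576)
step 3: θ'=-0.7924 (R=-1.1429) → pose (5.2190, -1.0658, -0.7924)
step 4: θ'=-1.7924 (R=-2.0000) → pose (5.7460, -2.9096, -1.7924)

(5.7460, -2.9096, -1.7924)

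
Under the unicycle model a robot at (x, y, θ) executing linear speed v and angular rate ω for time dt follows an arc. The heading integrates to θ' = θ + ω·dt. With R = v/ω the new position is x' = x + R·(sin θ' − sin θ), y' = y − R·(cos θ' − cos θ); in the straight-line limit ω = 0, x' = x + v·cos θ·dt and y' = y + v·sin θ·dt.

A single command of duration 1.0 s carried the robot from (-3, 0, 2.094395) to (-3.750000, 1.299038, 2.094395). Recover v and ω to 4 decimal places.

Δθ = 2.094395 − 2.094395 = 0.000000
ω = Δθ/dt = 0.000000/1.0 = 0.0000
ω = 0 → v = (Δx·cos θ + Δy·sin θ)/dt = 1.5000

v = 1.5000, ω = 0.0000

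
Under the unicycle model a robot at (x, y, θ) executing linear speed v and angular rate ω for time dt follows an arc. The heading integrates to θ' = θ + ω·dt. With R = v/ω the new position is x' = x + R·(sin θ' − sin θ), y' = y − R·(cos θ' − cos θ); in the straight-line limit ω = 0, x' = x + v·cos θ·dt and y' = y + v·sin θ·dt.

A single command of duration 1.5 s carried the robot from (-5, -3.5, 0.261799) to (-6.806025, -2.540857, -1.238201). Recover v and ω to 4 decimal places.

v = -1.5000, ω = -1.0000

Δθ = -1.238201 − 0.261799 = -1.500000
ω = Δθ/dt = -1.500000/1.5 = -1.0000
R = Δx/(sin θ' − sin θ) = 1.5000
v = R·ω = 1.5000·-1.0000 = -1.5000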